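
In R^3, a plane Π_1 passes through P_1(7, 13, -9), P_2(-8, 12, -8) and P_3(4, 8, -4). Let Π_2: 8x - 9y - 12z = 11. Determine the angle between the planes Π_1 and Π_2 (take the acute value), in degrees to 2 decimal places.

29.13

P_1P_2 = (-15, -1, 1), P_1P_3 = (-3, -5, 5); a normal to Π_1 is P_1P_2 × P_1P_3 = (0, 72, 72).
Using P_1: Π_1 has equation 72y + 72z = 288.
cos θ = |n₁·n₂| / (|n₁||n₂|) = |-1512| / (√10368 · √289).
θ = arccos(0.87348) ≈ 29.13°.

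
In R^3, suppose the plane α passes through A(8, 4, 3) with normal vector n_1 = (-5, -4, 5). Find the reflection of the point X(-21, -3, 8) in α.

α: n_1·r = n_1·A gives -5x - 4y + 5z = -41.
λ = (n·X − d)/|n|² = (157 − (-41))/66 = 3.
Reflection = X − 2λn = (-21, -3, 8) − 6·(-5, -4, 5) = (9, 21, -22).

(9, 21, -22)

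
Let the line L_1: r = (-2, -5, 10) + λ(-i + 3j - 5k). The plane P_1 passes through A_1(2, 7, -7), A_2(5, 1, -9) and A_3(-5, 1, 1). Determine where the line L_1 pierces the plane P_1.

(-4, 1, 0)

A_1A_2 = (3, -6, -2), A_1A_3 = (-7, -6, 8); a normal to P_1 is A_1A_2 × A_1A_3 = (-60, -10, -60).
Using A_1: P_1 has equation -60x - 10y - 60z = 230.
Substitute r = (-2, -5, 10) + t(-1, 3, -5) into the plane: -430 + 330t = 230, so t = 2.
Intersection: (-2, -5, 10) + 2·(-1, 3, -5) = (-4, 1, 0).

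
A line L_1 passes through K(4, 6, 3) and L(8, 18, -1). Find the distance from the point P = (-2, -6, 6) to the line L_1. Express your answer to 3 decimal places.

A direction vector for L_1 is L − K = (4, 12, -4).
Taking (4, 6, 3) on L_1 with direction v = (4, 12, -4): w = P − (4, 6, 3) = (-6, -12, 3), and w × v = (12, -12, -24).
Distance = |w × v| / |v| = √864 / √176 ≈ 2.216.

2.216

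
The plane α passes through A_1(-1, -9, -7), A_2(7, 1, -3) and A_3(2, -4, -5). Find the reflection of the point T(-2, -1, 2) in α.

(-2, 3, -8)

A_1A_2 = (8, 10, 4), A_1A_3 = (3, 5, 2); a normal to α is A_1A_2 × A_1A_3 = (0, -4, 10).
Using A_1: α has equation -4y + 10z = -34.
λ = (n·T − d)/|n|² = (24 − (-34))/116 = 1/2.
Reflection = T − 2λn = (-2, -1, 2) − 1·(0, -4, 10) = (-2, 3, -8).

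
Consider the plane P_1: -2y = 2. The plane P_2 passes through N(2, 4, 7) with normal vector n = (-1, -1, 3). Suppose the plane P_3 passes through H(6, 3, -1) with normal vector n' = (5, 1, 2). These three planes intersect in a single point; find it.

(4, -1, 6)

P_2: n·r = n·N gives -x - y + 3z = 15.
P_3: n'·r = n'·H gives 5x + y + 2z = 31.
Solving the 3×3 linear system -2y = 2, -x - y + 3z = 15, 5x + y + 2z = 31 (e.g. by elimination or Cramer's rule, determinant = -34) gives (4, -1, 6).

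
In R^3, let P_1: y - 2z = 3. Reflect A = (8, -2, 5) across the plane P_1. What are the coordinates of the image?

(8, 4, -7)

λ = (n·A − d)/|n|² = (-12 − 3)/5 = -3.
Reflection = A − 2λn = (8, -2, 5) − (-6)·(0, 1, -2) = (8, 4, -7).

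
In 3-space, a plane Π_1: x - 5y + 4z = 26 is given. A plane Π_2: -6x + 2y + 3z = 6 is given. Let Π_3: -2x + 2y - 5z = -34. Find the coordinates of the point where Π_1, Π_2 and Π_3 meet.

Solving the 3×3 linear system x - 5y + 4z = 26, -6x + 2y + 3z = 6, -2x + 2y - 5z = -34 (e.g. by elimination or Cramer's rule, determinant = 132) gives (2, 0, 6).

(2, 0, 6)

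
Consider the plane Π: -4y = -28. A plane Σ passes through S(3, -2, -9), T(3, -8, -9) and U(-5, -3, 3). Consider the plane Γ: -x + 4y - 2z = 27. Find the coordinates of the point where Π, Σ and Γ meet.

ST = (0, -6, 0), SU = (-8, -1, 12); a normal to Σ is ST × SU = (-72, 0, -48).
Using S: Σ has equation -72x - 48z = 216.
Solving the 3×3 linear system -4y = -28, -72x - 48z = 216, -x + 4y - 2z = 27 (e.g. by elimination or Cramer's rule, determinant = 384) gives (-5, 7, 3).

(-5, 7, 3)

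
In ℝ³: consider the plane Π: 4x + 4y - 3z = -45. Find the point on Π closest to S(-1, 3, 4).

Foot = S − λn with λ = (n·S − d)/|n|² = (-4 − (-45))/41 = 1.
Foot = (-1, 3, 4) − 1·(4, 4, -3) = (-5, -1, 7).

(-5, -1, 7)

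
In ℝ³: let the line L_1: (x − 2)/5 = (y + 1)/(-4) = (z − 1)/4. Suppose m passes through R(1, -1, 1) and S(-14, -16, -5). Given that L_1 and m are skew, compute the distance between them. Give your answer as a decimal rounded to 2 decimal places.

L_1 has direction (5, -4, 4) through (2, -1, 1).
A direction vector for m is S − R = (-15, -15, -6).
Common perpendicular direction n = (5, -4, 4) × (-15, -15, -6) = (84, -30, -135).
With w = (1, -1, 1) − (2, -1, 1) = (-1, 0, 0), w · n = -84.
Distance = |w · n| / |n| = |-84| / √26181 ≈ 0.52.

0.52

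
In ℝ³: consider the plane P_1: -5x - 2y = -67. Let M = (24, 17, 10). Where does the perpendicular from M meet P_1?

Foot = M − λn with λ = (n·M − d)/|n|² = (-154 − (-67))/29 = -3.
Foot = (24, 17, 10) − (-3)·(-5, -2, 0) = (9, 11, 10).

(9, 11, 10)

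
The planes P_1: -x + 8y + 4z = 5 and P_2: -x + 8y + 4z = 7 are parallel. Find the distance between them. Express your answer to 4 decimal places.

Same normal n = (-1, 8, 4) with |n| = √81; distance = |5 − 7| / |n| = 2/√81 ≈ 0.2222.

0.2222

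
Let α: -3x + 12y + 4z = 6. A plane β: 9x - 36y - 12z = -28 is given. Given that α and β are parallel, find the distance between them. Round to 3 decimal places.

Rescale β by 1/(-3): -3x + 12y + 4z = 28/3. Then distance = |6 − (28/3)| / √169 ≈ 0.256.

0.256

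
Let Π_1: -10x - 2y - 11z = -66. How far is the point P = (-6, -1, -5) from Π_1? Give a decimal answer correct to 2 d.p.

12.20

n·P − d = (-10)·(-6) + (-2)·(-1) + (-11)·(-5) − (-66) = 183; |n| = √225.
Distance = |183| / √225 = 183/√225 ≈ 12.20.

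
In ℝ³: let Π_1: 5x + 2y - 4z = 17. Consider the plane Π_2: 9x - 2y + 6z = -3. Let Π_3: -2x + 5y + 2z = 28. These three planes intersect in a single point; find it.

(1, 6, 0)

Solving the 3×3 linear system 5x + 2y - 4z = 17, 9x - 2y + 6z = -3, -2x + 5y + 2z = 28 (e.g. by elimination or Cramer's rule, determinant = -394) gives (1, 6, 0).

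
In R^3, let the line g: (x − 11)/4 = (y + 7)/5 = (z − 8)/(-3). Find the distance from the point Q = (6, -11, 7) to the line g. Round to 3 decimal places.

3.824

g has direction (4, 5, -3) through (11, -7, 8).
Taking (11, -7, 8) on g with direction v = (4, 5, -3): w = Q − (11, -7, 8) = (-5, -4, -1), and w × v = (17, -19, -9).
Distance = |w × v| / |v| = √731 / √50 ≈ 3.824.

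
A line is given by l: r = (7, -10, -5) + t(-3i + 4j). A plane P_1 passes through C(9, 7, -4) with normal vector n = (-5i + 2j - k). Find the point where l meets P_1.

(4, -6, -5)

P_1: n·r = n·C gives -5x + 2y - z = -27.
Substitute r = (7, -10, -5) + t(-3, 4, 0) into the plane: -50 + 23t = -27, so t = 1.
Intersection: (7, -10, -5) + 1·(-3, 4, 0) = (4, -6, -5).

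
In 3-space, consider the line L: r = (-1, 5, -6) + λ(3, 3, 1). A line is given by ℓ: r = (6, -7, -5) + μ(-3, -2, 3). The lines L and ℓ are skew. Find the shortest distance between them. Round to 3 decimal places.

13.532

Common perpendicular direction n = (3, 3, 1) × (-3, -2, 3) = (11, -12, 3).
With w = (6, -7, -5) − (-1, 5, -6) = (7, -12, 1), w · n = 224.
Distance = |w · n| / |n| = |224| / √274 ≈ 13.532.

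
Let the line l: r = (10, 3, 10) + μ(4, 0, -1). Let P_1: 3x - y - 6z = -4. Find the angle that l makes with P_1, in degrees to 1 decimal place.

sin θ = |n·v| / (|n||v|) = |18| / (√46 · √17) = 0.64368.
θ ≈ 40.1°.

40.1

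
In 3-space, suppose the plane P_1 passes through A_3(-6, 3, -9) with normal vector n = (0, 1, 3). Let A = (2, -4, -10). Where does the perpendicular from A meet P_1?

P_1: n·r = n·A_3 gives y + 3z = -24.
Foot = A − λn with λ = (n·A − d)/|n|² = (-34 − (-24))/10 = -1.
Foot = (2, -4, -10) − (-1)·(0, 1, 3) = (2, -3, -7).

(2, -3, -7)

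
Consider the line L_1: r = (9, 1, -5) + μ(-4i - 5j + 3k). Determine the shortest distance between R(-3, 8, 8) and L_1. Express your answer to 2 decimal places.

17.55

Taking (9, 1, -5) on L_1 with direction v = (-4, -5, 3): w = R − (9, 1, -5) = (-12, 7, 13), and w × v = (86, -16, 88).
Distance = |w × v| / |v| = √15396 / √50 ≈ 17.55.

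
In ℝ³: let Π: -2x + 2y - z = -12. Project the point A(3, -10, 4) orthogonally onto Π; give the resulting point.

Foot = A − λn with λ = (n·A − d)/|n|² = (-30 − (-12))/9 = -2.
Foot = (3, -10, 4) − (-2)·(-2, 2, -1) = (-1, -6, 2).

(-1, -6, 2)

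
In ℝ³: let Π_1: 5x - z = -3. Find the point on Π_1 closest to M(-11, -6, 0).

(-1, -6, -2)

Foot = M − λn with λ = (n·M − d)/|n|² = (-55 − (-3))/26 = -2.
Foot = (-11, -6, 0) − (-2)·(5, 0, -1) = (-1, -6, -2).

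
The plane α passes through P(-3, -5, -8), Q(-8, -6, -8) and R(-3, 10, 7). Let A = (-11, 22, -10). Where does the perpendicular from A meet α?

PQ = (-5, -1, 0), PR = (0, 15, 15); a normal to α is PQ × PR = (-15, 75, -75).
Using P: α has equation -15x + 75y - 75z = 270.
Foot = A − λn with λ = (n·A − d)/|n|² = (2565 − 270)/11475 = 1/5.
Foot = (-11, 22, -10) − (1/5)·(-15, 75, -75) = (-8, 7, 5).

(-8, 7, 5)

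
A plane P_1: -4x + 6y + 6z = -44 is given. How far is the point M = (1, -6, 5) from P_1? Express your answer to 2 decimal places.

3.62

n·M − d = (-4)·(1) + (6)·(-6) + (6)·(5) − (-44) = 34; |n| = √88.
Distance = |34| / √88 = 34/√88 ≈ 3.62.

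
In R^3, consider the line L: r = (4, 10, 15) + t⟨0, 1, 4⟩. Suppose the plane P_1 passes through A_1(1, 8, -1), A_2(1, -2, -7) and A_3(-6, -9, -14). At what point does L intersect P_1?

A_1A_2 = (0, -10, -6), A_1A_3 = (-7, -17, -13); a normal to P_1 is A_1A_2 × A_1A_3 = (28, 42, -70).
Using A_1: P_1 has equation 28x + 42y - 70z = 434.
Substitute r = (4, 10, 15) + t(0, 1, 4) into the plane: -518 + (-238)t = 434, so t = -4.
Intersection: (4, 10, 15) + (-4)·(0, 1, 4) = (4, 6, -1).

(4, 6, -1)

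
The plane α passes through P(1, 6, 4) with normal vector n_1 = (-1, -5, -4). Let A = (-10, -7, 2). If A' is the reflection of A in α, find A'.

(-6, 13, 18)

α: n_1·r = n_1·P gives -x - 5y - 4z = -47.
λ = (n·A − d)/|n|² = (37 − (-47))/42 = 2.
Reflection = A − 2λn = (-10, -7, 2) − 4·(-1, -5, -4) = (-6, 13, 18).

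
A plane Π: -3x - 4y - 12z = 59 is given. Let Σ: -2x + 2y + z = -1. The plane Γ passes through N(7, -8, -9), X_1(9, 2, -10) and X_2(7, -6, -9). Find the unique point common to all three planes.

(-1, 1, -5)

NX_1 = (2, 10, -1), NX_2 = (0, 2, 0); a normal to Γ is NX_1 × NX_2 = (2, 0, 4).
Using N: Γ has equation 2x + 4z = -22.
Solving the 3×3 linear system -3x - 4y - 12z = 59, -2x + 2y + z = -1, 2x + 4z = -22 (e.g. by elimination or Cramer's rule, determinant = -16) gives (-1, 1, -5).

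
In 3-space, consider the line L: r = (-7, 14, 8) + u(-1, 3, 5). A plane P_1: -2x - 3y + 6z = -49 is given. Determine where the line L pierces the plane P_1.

(-4, 5, -7)

Substitute r = (-7, 14, 8) + t(-1, 3, 5) into the plane: 20 + 23t = -49, so t = -3.
Intersection: (-7, 14, 8) + (-3)·(-1, 3, 5) = (-4, 5, -7).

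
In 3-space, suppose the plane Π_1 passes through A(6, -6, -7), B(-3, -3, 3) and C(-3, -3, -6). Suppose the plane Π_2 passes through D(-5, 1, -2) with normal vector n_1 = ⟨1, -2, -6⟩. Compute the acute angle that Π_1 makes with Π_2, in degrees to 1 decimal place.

75.7

AB = (-9, 3, 10), AC = (-9, 3, 1); a normal to Π_1 is AB × AC = (-27, -81, 0).
Using A: Π_1 has equation -27x - 81y = 324.
Π_2: n_1·r = n_1·D gives x - 2y - 6z = 5.
cos θ = |n₁·n₂| / (|n₁||n₂|) = |135| / (√7290 · √41).
θ = arccos(0.24693) ≈ 75.7°.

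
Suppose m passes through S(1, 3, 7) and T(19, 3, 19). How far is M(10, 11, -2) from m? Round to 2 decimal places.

A direction vector for m is T − S = (18, 0, 12).
Taking (1, 3, 7) on m with direction v = (18, 0, 12): w = M − (1, 3, 7) = (9, 8, -9), and w × v = (96, -270, -144).
Distance = |w × v| / |v| = √102852 / √468 ≈ 14.82.

14.82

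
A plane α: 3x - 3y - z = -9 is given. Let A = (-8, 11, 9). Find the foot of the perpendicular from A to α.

Foot = A − λn with λ = (n·A − d)/|n|² = (-66 − (-9))/19 = -3.
Foot = (-8, 11, 9) − (-3)·(3, -3, -1) = (1, 2, 6).

(1, 2, 6)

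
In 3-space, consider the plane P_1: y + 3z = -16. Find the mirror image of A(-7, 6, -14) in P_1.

(-7, 10, -2)

λ = (n·A − d)/|n|² = (-36 − (-16))/10 = -2.
Reflection = A − 2λn = (-7, 6, -14) − (-4)·(0, 1, 3) = (-7, 10, -2).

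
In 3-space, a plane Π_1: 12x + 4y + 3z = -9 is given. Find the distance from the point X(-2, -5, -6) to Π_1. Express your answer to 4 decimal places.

4.0769

n·X − d = (12)·(-2) + (4)·(-5) + (3)·(-6) − (-9) = -53; |n| = √169.
Distance = |-53| / √169 = 53/√169 ≈ 4.0769.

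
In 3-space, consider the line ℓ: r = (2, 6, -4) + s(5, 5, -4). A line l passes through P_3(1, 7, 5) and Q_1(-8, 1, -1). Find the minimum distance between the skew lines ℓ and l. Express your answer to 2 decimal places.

2.95

A direction vector for l is Q_1 − P_3 = (-9, -6, -6).
Common perpendicular direction n = (5, 5, -4) × (-9, -6, -6) = (-54, 66, 15).
With w = (1, 7, 5) − (2, 6, -4) = (-1, 1, 9), w · n = 255.
Distance = |w · n| / |n| = |255| / √7497 ≈ 2.95.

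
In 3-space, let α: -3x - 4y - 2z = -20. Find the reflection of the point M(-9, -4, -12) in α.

λ = (n·M − d)/|n|² = (67 − (-20))/29 = 3.
Reflection = M − 2λn = (-9, -4, -12) − 6·(-3, -4, -2) = (9, 20, 0).

(9, 20, 0)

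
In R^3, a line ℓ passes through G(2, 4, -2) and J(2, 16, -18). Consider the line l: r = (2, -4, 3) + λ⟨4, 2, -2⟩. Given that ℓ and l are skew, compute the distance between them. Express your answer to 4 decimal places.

3.3831

A direction vector for ℓ is J − G = (0, 12, -16).
Common perpendicular direction n = (0, 12, -16) × (4, 2, -2) = (8, -64, -48).
With w = (2, -4, 3) − (2, 4, -2) = (0, -8, 5), w · n = 272.
Distance = |w · n| / |n| = |272| / √6464 ≈ 3.3831.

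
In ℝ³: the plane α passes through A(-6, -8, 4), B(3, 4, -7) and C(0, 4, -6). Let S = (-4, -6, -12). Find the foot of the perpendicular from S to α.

AB = (9, 12, -11), AC = (6, 12, -10); a normal to α is AB × AC = (12, 24, 36).
Using A: α has equation 12x + 24y + 36z = -120.
Foot = S − λn with λ = (n·S − d)/|n|² = (-624 − (-120))/2016 = -1/4.
Foot = (-4, -6, -12) − (-1/4)·(12, 24, 36) = (-1, 0, -3).

(-1, 0, -3)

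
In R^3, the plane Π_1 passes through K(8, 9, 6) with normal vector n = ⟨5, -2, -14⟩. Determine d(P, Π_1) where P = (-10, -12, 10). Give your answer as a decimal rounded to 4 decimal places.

Π_1: n·r = n·K gives 5x - 2y - 14z = -62.
n·P − d = (5)·(-10) + (-2)·(-12) + (-14)·(10) − (-62) = -104; |n| = √225.
Distance = |-104| / √225 = 104/√225 ≈ 6.9333.

6.9333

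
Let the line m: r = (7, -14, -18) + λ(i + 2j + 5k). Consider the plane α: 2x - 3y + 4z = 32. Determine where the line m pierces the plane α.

Substitute r = (7, -14, -18) + t(1, 2, 5) into the plane: -16 + 16t = 32, so t = 3.
Intersection: (7, -14, -18) + 3·(1, 2, 5) = (10, -8, -3).

(10, -8, -3)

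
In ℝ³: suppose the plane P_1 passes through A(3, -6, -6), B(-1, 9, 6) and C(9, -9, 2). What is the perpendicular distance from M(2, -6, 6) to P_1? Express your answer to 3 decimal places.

AB = (-4, 15, 12), AC = (6, -3, 8); a normal to P_1 is AB × AC = (156, 104, -78).
Using A: P_1 has equation 156x + 104y - 78z = 312.
n·M − d = (156)·(2) + (104)·(-6) + (-78)·(6) − 312 = -1092; |n| = √41236.
Distance = |-1092| / √41236 = 1092/√41236 ≈ 5.378.

5.378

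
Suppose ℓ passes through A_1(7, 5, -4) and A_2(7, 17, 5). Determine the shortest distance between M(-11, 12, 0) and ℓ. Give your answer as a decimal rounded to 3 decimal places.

A direction vector for ℓ is A_2 − A_1 = (0, 12, 9).
Taking (7, 5, -4) on ℓ with direction v = (0, 12, 9): w = M − (7, 5, -4) = (-18, 7, 4), and w × v = (15, 162, -216).
Distance = |w × v| / |v| = √73125 / √225 ≈ 18.028.

18.028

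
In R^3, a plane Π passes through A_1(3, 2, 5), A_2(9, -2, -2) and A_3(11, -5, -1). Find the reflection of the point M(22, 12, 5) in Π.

(-8, -12, -7)

A_1A_2 = (6, -4, -7), A_1A_3 = (8, -7, -6); a normal to Π is A_1A_2 × A_1A_3 = (-25, -20, -10).
Using A_1: Π has equation -25x - 20y - 10z = -165.
λ = (n·M − d)/|n|² = (-840 − (-165))/1125 = -3/5.
Reflection = M − 2λn = (22, 12, 5) − (-6/5)·(-25, -20, -10) = (-8, -12, -7).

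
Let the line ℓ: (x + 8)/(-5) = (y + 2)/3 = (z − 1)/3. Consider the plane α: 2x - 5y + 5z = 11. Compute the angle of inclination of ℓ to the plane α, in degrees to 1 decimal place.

12.0

ℓ has direction (-5, 3, 3) through (-8, -2, 1).
sin θ = |n·v| / (|n||v|) = |-10| / (√54 · √43) = 0.20752.
θ ≈ 12.0°.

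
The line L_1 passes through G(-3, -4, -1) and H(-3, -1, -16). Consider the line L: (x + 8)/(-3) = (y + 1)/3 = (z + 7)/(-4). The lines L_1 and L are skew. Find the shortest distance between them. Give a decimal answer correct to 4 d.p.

1.4861

A direction vector for L_1 is H − G = (0, 3, -15).
L has direction (-3, 3, -4) through (-8, -1, -7).
Common perpendicular direction n = (0, 3, -15) × (-3, 3, -4) = (33, 45, 9).
With w = (-8, -1, -7) − (-3, -4, -1) = (-5, 3, -6), w · n = -84.
Distance = |w · n| / |n| = |-84| / √3195 ≈ 1.4861.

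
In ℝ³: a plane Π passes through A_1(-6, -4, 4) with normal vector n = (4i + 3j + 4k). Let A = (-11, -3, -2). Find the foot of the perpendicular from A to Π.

Π: n·r = n·A_1 gives 4x + 3y + 4z = -20.
Foot = A − λn with λ = (n·A − d)/|n|² = (-61 − (-20))/41 = -1.
Foot = (-11, -3, -2) − (-1)·(4, 3, 4) = (-7, 0, 2).

(-7, 0, 2)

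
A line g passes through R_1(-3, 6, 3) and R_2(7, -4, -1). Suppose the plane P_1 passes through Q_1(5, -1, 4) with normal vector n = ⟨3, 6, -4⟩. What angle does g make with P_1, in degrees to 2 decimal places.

7.01

A direction vector for g is R_2 − R_1 = (10, -10, -4).
P_1: n·r = n·Q_1 gives 3x + 6y - 4z = -7.
sin θ = |n·v| / (|n||v|) = |-14| / (√61 · √216) = 0.12197.
θ ≈ 7.01°.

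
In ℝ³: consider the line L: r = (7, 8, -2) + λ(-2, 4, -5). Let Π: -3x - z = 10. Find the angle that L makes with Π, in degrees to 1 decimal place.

sin θ = |n·v| / (|n||v|) = |11| / (√10 · √45) = 0.51854.
θ ≈ 31.2°.

31.2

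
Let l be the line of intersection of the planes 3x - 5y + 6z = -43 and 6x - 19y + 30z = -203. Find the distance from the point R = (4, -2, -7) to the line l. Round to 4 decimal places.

Direction of l: (3, -5, 6) × (6, -19, 30) = (-36, -54, -27).
A point on l: solving the two plane equations with x = -6 gives (-6, -7, -10).
Taking (-6, -7, -10) on l with direction v = (-36, -54, -27): w = R − (-6, -7, -10) = (10, 5, 3), and w × v = (27, 162, -360).
Distance = |w × v| / |v| = √156573 / √4941 ≈ 5.6293.

5.6293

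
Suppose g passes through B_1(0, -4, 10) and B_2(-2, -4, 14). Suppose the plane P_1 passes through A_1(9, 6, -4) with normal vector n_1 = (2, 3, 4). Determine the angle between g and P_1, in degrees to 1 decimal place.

A direction vector for g is B_2 − B_1 = (-2, 0, 4).
P_1: n_1·r = n_1·A_1 gives 2x + 3y + 4z = 20.
sin θ = |n·v| / (|n||v|) = |12| / (√29 · √20) = 0.49827.
θ ≈ 29.9°.

29.9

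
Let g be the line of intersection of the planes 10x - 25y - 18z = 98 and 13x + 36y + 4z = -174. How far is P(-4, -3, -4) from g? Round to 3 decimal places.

Direction of g: (10, -25, -18) × (13, 36, 4) = (548, -274, 685).
A point on g: solving the two plane equations with x = -2 gives (-2, -4, -1).
Taking (-2, -4, -1) on g with direction v = (548, -274, 685): w = P − (-2, -4, -1) = (-2, 1, -3), and w × v = (-137, -274, 0).
Distance = |w × v| / |v| = √93845 / √844605 ≈ 0.333.

0.333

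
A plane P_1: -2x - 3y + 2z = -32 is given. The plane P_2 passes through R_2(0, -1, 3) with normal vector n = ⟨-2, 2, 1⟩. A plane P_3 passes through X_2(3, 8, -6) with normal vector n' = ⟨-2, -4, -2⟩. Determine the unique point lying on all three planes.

(4, 6, -3)

P_2: n·r = n·R_2 gives -2x + 2y + z = 1.
P_3: n'·r = n'·X_2 gives -2x - 4y - 2z = -26.
Solving the 3×3 linear system -2x - 3y + 2z = -32, -2x + 2y + z = 1, -2x - 4y - 2z = -26 (e.g. by elimination or Cramer's rule, determinant = 42) gives (4, 6, -3).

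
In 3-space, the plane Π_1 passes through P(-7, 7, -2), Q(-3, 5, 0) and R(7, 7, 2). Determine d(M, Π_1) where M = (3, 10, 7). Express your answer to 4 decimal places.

PQ = (4, -2, 2), PR = (14, 0, 4); a normal to Π_1 is PQ × PR = (-8, 12, 28).
Using P: Π_1 has equation -8x + 12y + 28z = 84.
n·M − d = (-8)·(3) + (12)·(10) + (28)·(7) − 84 = 208; |n| = √992.
Distance = |208| / √992 = 208/√992 ≈ 6.6040.

6.6040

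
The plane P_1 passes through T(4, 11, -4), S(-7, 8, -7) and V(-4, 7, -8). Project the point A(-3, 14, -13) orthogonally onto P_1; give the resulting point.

(-3, 8, -7)

TS = (-11, -3, -3), TV = (-8, -4, -4); a normal to P_1 is TS × TV = (0, -20, 20).
Using T: P_1 has equation -20y + 20z = -300.
Foot = A − λn with λ = (n·A − d)/|n|² = (-540 − (-300))/800 = -3/10.
Foot = (-3, 14, -13) − (-3/10)·(0, -20, 20) = (-3, 8, -7).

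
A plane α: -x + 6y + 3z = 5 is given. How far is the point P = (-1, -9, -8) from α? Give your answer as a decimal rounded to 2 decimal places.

12.09

n·P − d = (-1)·(-1) + (6)·(-9) + (3)·(-8) − 5 = -82; |n| = √46.
Distance = |-82| / √46 = 82/√46 ≈ 12.09.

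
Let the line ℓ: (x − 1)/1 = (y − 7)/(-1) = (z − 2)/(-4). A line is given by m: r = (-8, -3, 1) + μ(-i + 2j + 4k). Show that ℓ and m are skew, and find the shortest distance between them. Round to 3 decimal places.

8.974

ℓ has direction (1, -1, -4) through (1, 7, 2).
Common perpendicular direction n = (1, -1, -4) × (-1, 2, 4) = (4, 0, 1).
With w = (-8, -3, 1) − (1, 7, 2) = (-9, -10, -1), w · n = -37.
Since n ≠ 0 the lines are not parallel, and w · n = -37 ≠ 0 so they do not intersect; hence they are skew.
Distance = |w · n| / |n| = |-37| / √17 ≈ 8.974.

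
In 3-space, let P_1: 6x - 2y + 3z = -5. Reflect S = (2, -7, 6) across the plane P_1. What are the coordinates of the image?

(-10, -3, 0)

λ = (n·S − d)/|n|² = (44 − (-5))/49 = 1.
Reflection = S − 2λn = (2, -7, 6) − 2·(6, -2, 3) = (-10, -3, 0).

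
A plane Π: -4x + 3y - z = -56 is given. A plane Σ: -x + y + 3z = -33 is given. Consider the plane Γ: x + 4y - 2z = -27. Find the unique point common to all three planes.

(7, -11, -5)

Solving the 3×3 linear system -4x + 3y - z = -56, -x + y + 3z = -33, x + 4y - 2z = -27 (e.g. by elimination or Cramer's rule, determinant = 64) gives (7, -11, -5).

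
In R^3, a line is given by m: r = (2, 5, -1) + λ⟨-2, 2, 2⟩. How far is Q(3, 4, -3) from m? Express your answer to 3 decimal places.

0.816

Taking (2, 5, -1) on m with direction v = (-2, 2, 2): w = Q − (2, 5, -1) = (1, -1, -2), and w × v = (2, 2, 0).
Distance = |w × v| / |v| = √8 / √12 ≈ 0.816.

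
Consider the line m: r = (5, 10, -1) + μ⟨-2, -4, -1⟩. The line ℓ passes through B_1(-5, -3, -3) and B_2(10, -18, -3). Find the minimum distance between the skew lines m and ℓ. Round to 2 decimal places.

A direction vector for ℓ is B_2 − B_1 = (15, -15, 0).
Common perpendicular direction n = (-2, -4, -1) × (15, -15, 0) = (-15, -15, 90).
With w = (-5, -3, -3) − (5, 10, -1) = (-10, -13, -2), w · n = 165.
Distance = |w · n| / |n| = |165| / √8550 ≈ 1.78.

1.78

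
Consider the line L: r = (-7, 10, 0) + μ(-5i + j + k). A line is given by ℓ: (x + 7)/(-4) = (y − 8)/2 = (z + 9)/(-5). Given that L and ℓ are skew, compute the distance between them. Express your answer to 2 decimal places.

ℓ has direction (-4, 2, -5) through (-7, 8, -9).
Common perpendicular direction n = (-5, 1, 1) × (-4, 2, -5) = (-7, -29, -6).
With w = (-7, 8, -9) − (-7, 10, 0) = (0, -2, -9), w · n = 112.
Distance = |w · n| / |n| = |112| / √926 ≈ 3.68.

3.68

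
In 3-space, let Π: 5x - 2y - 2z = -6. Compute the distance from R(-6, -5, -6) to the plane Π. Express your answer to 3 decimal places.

0.348

n·R − d = (5)·(-6) + (-2)·(-5) + (-2)·(-6) − (-6) = -2; |n| = √33.
Distance = |-2| / √33 = 2/√33 ≈ 0.348.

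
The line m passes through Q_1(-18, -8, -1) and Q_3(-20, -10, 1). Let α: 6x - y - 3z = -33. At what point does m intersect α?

A direction vector for m is Q_3 − Q_1 = (-2, -2, 2).
Substitute r = (-18, -8, -1) + t(-2, -2, 2) into the plane: -97 + (-16)t = -33, so t = -4.
Intersection: (-18, -8, -1) + (-4)·(-2, -2, 2) = (-10, 0, -9).

(-10, 0, -9)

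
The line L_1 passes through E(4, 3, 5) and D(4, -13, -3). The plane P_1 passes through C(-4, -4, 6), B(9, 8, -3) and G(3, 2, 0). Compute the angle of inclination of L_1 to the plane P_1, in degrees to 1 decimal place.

A direction vector for L_1 is D − E = (0, -16, -8).
CB = (13, 12, -9), CG = (7, 6, -6); a normal to P_1 is CB × CG = (-18, 15, -6).
Using C: P_1 has equation -18x + 15y - 6z = -24.
sin θ = |n·v| / (|n||v|) = |-192| / (√585 · √320) = 0.44376.
θ ≈ 26.3°.

26.3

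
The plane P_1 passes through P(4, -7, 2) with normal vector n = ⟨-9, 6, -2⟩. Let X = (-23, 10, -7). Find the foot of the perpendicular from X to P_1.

(4, -8, -1)

P_1: n·r = n·P gives -9x + 6y - 2z = -82.
Foot = X − λn with λ = (n·X − d)/|n|² = (281 − (-82))/121 = 3.
Foot = (-23, 10, -7) − 3·(-9, 6, -2) = (4, -8, -1).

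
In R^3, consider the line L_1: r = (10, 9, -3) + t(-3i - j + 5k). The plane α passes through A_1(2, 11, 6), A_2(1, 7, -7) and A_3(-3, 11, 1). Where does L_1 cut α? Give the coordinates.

(7, 8, 2)

A_1A_2 = (-1, -4, -13), A_1A_3 = (-5, 0, -5); a normal to α is A_1A_2 × A_1A_3 = (20, 60, -20).
Using A_1: α has equation 20x + 60y - 20z = 580.
Substitute r = (10, 9, -3) + t(-3, -1, 5) into the plane: 800 + (-220)t = 580, so t = 1.
Intersection: (10, 9, -3) + 1·(-3, -1, 5) = (7, 8, 2).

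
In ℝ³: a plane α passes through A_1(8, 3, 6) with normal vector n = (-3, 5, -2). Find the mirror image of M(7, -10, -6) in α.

(1, 0, -10)

α: n·r = n·A_1 gives -3x + 5y - 2z = -21.
λ = (n·M − d)/|n|² = (-59 − (-21))/38 = -1.
Reflection = M − 2λn = (7, -10, -6) − (-2)·(-3, 5, -2) = (1, 0, -10).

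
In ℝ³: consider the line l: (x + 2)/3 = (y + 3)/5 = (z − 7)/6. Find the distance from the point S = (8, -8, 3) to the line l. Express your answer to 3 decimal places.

l has direction (3, 5, 6) through (-2, -3, 7).
Taking (-2, -3, 7) on l with direction v = (3, 5, 6): w = S − (-2, -3, 7) = (10, -5, -4), and w × v = (-10, -72, 65).
Distance = |w × v| / |v| = √9509 / √70 ≈ 11.655.

11.655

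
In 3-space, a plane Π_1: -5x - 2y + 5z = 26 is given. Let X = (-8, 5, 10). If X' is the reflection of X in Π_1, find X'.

(2, 9, 0)

λ = (n·X − d)/|n|² = (80 − 26)/54 = 1.
Reflection = X − 2λn = (-8, 5, 10) − 2·(-5, -2, 5) = (2, 9, 0).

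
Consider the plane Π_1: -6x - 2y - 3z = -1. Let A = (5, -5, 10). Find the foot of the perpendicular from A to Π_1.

Foot = A − λn with λ = (n·A − d)/|n|² = (-50 − (-1))/49 = -1.
Foot = (5, -5, 10) − (-1)·(-6, -2, -3) = (-1, -7, 7).

(-1, -7, 7)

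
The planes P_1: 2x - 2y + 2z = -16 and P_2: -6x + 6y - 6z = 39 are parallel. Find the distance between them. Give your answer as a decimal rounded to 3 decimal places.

0.866

Rescale P_2 by 1/(-3): 2x - 2y + 2z = -13. Then distance = |-16 − (-13)| / √12 ≈ 0.866.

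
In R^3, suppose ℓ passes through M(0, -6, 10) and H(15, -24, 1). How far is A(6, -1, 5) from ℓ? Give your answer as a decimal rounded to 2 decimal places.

9.10

A direction vector for ℓ is H − M = (15, -18, -9).
Taking (0, -6, 10) on ℓ with direction v = (15, -18, -9): w = A − (0, -6, 10) = (6, 5, -5), and w × v = (-135, -21, -183).
Distance = |w × v| / |v| = √52155 / √630 ≈ 9.10.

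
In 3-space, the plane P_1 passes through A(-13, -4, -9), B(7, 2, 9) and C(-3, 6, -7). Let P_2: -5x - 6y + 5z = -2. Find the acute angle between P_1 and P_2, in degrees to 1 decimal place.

AB = (20, 6, 18), AC = (10, 10, 2); a normal to P_1 is AB × AC = (-168, 140, 140).
Using A: P_1 has equation -168x + 140y + 140z = 364.
cos θ = |n₁·n₂| / (|n₁||n₂|) = |700| / (√67424 · √86).
θ = arccos(0.29070) ≈ 73.1°.

73.1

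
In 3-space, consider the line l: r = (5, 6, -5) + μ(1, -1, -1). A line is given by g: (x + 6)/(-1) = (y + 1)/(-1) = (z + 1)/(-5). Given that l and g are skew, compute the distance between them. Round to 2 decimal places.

12.56

g has direction (-1, -1, -5) through (-6, -1, -1).
Common perpendicular direction n = (1, -1, -1) × (-1, -1, -5) = (4, 6, -2).
With w = (-6, -1, -1) − (5, 6, -5) = (-11, -7, 4), w · n = -94.
Distance = |w · n| / |n| = |-94| / √56 ≈ 12.56.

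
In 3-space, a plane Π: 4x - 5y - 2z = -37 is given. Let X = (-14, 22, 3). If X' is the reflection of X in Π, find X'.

(10, -8, -9)

λ = (n·X − d)/|n|² = (-172 − (-37))/45 = -3.
Reflection = X − 2λn = (-14, 22, 3) − (-6)·(4, -5, -2) = (10, -8, -9).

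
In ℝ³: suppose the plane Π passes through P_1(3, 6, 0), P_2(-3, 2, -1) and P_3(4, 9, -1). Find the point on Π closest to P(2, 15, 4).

P_1P_2 = (-6, -4, -1), P_1P_3 = (1, 3, -1); a normal to Π is P_1P_2 × P_1P_3 = (7, -7, -14).
Using P_1: Π has equation 7x - 7y - 14z = -21.
Foot = P − λn with λ = (n·P − d)/|n|² = (-147 − (-21))/294 = -3/7.
Foot = (2, 15, 4) − (-3/7)·(7, -7, -14) = (5, 12, -2).

(5, 12, -2)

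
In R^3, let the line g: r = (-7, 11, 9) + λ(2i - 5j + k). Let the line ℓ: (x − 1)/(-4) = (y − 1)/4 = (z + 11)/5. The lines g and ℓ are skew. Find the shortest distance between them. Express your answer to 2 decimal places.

ℓ has direction (-4, 4, 5) through (1, 1, -11).
Common perpendicular direction n = (2, -5, 1) × (-4, 4, 5) = (-29, -14, -12).
With w = (1, 1, -11) − (-7, 11, 9) = (8, -10, -20), w · n = 148.
Distance = |w · n| / |n| = |148| / √1181 ≈ 4.31.

4.31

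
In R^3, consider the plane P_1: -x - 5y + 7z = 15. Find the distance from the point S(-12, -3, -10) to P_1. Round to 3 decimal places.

n·S − d = (-1)·(-12) + (-5)·(-3) + (7)·(-10) − 15 = -58; |n| = √75.
Distance = |-58| / √75 = 58/√75 ≈ 6.697.

6.697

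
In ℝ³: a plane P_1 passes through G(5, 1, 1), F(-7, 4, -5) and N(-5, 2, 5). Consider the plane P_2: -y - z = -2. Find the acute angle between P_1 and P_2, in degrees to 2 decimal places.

GF = (-12, 3, -6), GN = (-10, 1, 4); a normal to P_1 is GF × GN = (18, 108, 18).
Using G: P_1 has equation 18x + 108y + 18z = 216.
cos θ = |n₁·n₂| / (|n₁||n₂|) = |-126| / (√12312 · √2).
θ = arccos(0.80296) ≈ 36.59°.

36.59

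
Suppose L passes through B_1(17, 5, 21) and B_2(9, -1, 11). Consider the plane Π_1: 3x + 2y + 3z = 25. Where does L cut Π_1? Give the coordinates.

(5, -4, 6)

A direction vector for L is B_2 − B_1 = (-8, -6, -10).
Substitute r = (17, 5, 21) + t(-8, -6, -10) into the plane: 124 + (-66)t = 25, so t = 3/2.
Intersection: (17, 5, 21) + (3/2)·(-8, -6, -10) = (5, -4, 6).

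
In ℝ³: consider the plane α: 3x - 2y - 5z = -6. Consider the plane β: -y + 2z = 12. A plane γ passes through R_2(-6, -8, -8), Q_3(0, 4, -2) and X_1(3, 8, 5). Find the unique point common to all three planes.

R_2Q_3 = (6, 12, 6), R_2X_1 = (9, 16, 13); a normal to γ is R_2Q_3 × R_2X_1 = (60, -24, -12).
Using R_2: γ has equation 60x - 24y - 12z = -72.
Solving the 3×3 linear system 3x - 2y - 5z = -6, -y + 2z = 12, 60x - 24y - 12z = -72 (e.g. by elimination or Cramer's rule, determinant = -360) gives (-4, -8, 2).

(-4, -8, 2)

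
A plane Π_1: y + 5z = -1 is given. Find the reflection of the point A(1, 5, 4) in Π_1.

λ = (n·A − d)/|n|² = (25 − (-1))/26 = 1.
Reflection = A − 2λn = (1, 5, 4) − 2·(0, 1, 5) = (1, 3, -6).

(1, 3, -6)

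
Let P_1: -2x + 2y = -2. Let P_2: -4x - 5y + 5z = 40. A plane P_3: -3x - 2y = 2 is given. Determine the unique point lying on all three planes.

(0, -1, 7)

Solving the 3×3 linear system -2x + 2y = -2, -4x - 5y + 5z = 40, -3x - 2y = 2 (e.g. by elimination or Cramer's rule, determinant = -50) gives (0, -1, 7).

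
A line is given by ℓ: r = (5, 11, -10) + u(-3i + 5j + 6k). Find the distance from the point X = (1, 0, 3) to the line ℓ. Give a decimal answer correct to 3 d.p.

Taking (5, 11, -10) on ℓ with direction v = (-3, 5, 6): w = X − (5, 11, -10) = (-4, -11, 13), and w × v = (-131, -15, -53).
Distance = |w × v| / |v| = √20195 / √70 ≈ 16.985.

16.985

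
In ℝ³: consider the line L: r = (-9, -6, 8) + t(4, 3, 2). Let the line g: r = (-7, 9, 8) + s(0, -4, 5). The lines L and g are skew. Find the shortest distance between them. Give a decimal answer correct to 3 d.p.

Common perpendicular direction n = (4, 3, 2) × (0, -4, 5) = (23, -20, -16).
With w = (-7, 9, 8) − (-9, -6, 8) = (2, 15, 0), w · n = -254.
Distance = |w · n| / |n| = |-254| / √1185 ≈ 7.379.

7.379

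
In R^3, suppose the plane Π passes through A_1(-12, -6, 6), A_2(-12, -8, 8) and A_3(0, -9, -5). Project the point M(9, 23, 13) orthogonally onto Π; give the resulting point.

(-12, 5, -5)

A_1A_2 = (0, -2, 2), A_1A_3 = (12, -3, -11); a normal to Π is A_1A_2 × A_1A_3 = (28, 24, 24).
Using A_1: Π has equation 28x + 24y + 24z = -336.
Foot = M − λn with λ = (n·M − d)/|n|² = (1116 − (-336))/1936 = 3/4.
Foot = (9, 23, 13) − (3/4)·(28, 24, 24) = (-12, 5, -5).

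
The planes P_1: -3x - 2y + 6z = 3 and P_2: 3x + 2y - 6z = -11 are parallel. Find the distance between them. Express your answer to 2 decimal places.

1.14

Rescale P_2 by 1/(-1): -3x - 2y + 6z = 11. Then distance = |3 − 11| / √49 ≈ 1.14.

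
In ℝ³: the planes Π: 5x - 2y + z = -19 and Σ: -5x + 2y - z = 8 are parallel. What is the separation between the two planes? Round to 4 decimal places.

Rescale Σ by 1/(-1): 5x - 2y + z = -8. Then distance = |-19 − (-8)| / √30 ≈ 2.0083.

2.0083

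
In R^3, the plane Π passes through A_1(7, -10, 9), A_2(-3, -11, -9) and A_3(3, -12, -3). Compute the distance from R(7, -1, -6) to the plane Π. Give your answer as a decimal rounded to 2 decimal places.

A_1A_2 = (-10, -1, -18), A_1A_3 = (-4, -2, -12); a normal to Π is A_1A_2 × A_1A_3 = (-24, -48, 16).
Using A_1: Π has equation -24x - 48y + 16z = 456.
n·R − d = (-24)·(7) + (-48)·(-1) + (16)·(-6) − 456 = -672; |n| = √3136.
Distance = |-672| / √3136 = 672/√3136 ≈ 12.00.

12.00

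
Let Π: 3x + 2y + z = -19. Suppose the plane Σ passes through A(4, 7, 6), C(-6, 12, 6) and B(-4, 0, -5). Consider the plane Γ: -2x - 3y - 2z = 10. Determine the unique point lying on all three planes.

AC = (-10, 5, 0), AB = (-8, -7, -11); a normal to Σ is AC × AB = (-55, -110, 110).
Using A: Σ has equation -55x - 110y + 110z = -330.
Solving the 3×3 linear system 3x + 2y + z = -19, -55x - 110y + 110z = -330, -2x - 3y - 2z = 10 (e.g. by elimination or Cramer's rule, determinant = 935) gives (-8, 4, -3).

(-8, 4, -3)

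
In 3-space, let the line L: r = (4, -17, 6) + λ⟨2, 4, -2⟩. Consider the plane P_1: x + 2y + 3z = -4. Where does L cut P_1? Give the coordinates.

(8, -9, 2)

Substitute r = (4, -17, 6) + t(2, 4, -2) into the plane: -12 + 4t = -4, so t = 2.
Intersection: (4, -17, 6) + 2·(2, 4, -2) = (8, -9, 2).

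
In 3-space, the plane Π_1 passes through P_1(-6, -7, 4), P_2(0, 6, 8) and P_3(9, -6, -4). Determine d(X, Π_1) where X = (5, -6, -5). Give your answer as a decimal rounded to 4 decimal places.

P_1P_2 = (6, 13, 4), P_1P_3 = (15, 1, -8); a normal to Π_1 is P_1P_2 × P_1P_3 = (-108, 108, -189).
Using P_1: Π_1 has equation -108x + 108y - 189z = -864.
n·X − d = (-108)·(5) + (108)·(-6) + (-189)·(-5) − (-864) = 621; |n| = √59049.
Distance = |621| / √59049 = 621/√59049 ≈ 2.5556.

2.5556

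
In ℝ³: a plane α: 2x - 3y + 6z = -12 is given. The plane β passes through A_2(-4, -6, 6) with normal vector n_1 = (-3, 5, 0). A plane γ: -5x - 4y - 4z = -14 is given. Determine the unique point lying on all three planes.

(6, 0, -4)

β: n_1·r = n_1·A_2 gives -3x + 5y = -18.
Solving the 3×3 linear system 2x - 3y + 6z = -12, -3x + 5y = -18, -5x - 4y - 4z = -14 (e.g. by elimination or Cramer's rule, determinant = 218) gives (6, 0, -4).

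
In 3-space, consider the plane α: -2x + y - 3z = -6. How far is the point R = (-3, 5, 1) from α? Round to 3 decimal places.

3.742

n·R − d = (-2)·(-3) + (1)·(5) + (-3)·(1) − (-6) = 14; |n| = √14.
Distance = |14| / √14 = 14/√14 ≈ 3.742.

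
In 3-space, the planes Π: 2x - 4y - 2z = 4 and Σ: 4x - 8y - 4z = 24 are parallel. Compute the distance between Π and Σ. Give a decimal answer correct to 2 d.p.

1.63

Rescale Σ by 1/2: 2x - 4y - 2z = 12. Then distance = |4 − 12| / √24 ≈ 1.63.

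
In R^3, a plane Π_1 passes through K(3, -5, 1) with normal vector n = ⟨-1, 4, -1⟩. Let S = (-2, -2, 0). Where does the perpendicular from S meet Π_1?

Π_1: n·r = n·K gives -x + 4y - z = -24.
Foot = S − λn with λ = (n·S − d)/|n|² = (-6 − (-24))/18 = 1.
Foot = (-2, -2, 0) − 1·(-1, 4, -1) = (-1, -6, 1).

(-1, -6, 1)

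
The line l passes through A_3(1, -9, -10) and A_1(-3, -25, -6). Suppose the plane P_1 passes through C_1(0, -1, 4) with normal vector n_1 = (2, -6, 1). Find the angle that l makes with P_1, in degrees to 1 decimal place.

A direction vector for l is A_1 − A_3 = (-4, -16, 4).
P_1: n_1·r = n_1·C_1 gives 2x - 6y + z = 10.
sin θ = |n·v| / (|n||v|) = |92| / (√41 · √288) = 0.84664.
θ ≈ 57.8°.

57.8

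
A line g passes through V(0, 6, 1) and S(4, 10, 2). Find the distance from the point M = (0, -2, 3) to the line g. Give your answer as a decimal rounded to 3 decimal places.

6.382

A direction vector for g is S − V = (4, 4, 1).
Taking (0, 6, 1) on g with direction v = (4, 4, 1): w = M − (0, 6, 1) = (0, -8, 2), and w × v = (-16, 8, 32).
Distance = |w × v| / |v| = √1344 / √33 ≈ 6.382.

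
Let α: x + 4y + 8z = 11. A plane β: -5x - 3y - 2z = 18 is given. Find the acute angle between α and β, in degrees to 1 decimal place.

53.5

cos θ = |n₁·n₂| / (|n₁||n₂|) = |-33| / (√81 · √38).
θ = arccos(0.59481) ≈ 53.5°.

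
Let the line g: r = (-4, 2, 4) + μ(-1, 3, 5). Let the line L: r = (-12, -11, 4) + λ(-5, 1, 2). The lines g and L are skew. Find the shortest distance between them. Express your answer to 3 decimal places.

10.800

Common perpendicular direction n = (-1, 3, 5) × (-5, 1, 2) = (1, -23, 14).
With w = (-12, -11, 4) − (-4, 2, 4) = (-8, -13, 0), w · n = 291.
Distance = |w · n| / |n| = |291| / √726 ≈ 10.800.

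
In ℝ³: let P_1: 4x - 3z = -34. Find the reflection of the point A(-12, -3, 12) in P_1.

λ = (n·A − d)/|n|² = (-84 − (-34))/25 = -2.
Reflection = A − 2λn = (-12, -3, 12) − (-4)·(4, 0, -3) = (4, -3, 0).

(4, -3, 0)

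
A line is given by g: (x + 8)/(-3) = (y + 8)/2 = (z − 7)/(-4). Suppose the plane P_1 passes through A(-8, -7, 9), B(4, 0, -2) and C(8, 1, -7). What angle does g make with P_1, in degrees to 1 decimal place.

71.0

g has direction (-3, 2, -4) through (-8, -8, 7).
AB = (12, 7, -11), AC = (16, 8, -16); a normal to P_1 is AB × AC = (-24, 16, -16).
Using A: P_1 has equation -24x + 16y - 16z = -64.
sin θ = |n·v| / (|n||v|) = |168| / (√1088 · √29) = 0.94579.
θ ≈ 71.0°.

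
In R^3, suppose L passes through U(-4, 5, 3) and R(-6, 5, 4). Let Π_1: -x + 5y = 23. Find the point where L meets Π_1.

A direction vector for L is R − U = (-2, 0, 1).
Substitute r = (-4, 5, 3) + t(-2, 0, 1) into the plane: 29 + 2t = 23, so t = -3.
Intersection: (-4, 5, 3) + (-3)·(-2, 0, 1) = (2, 5, 0).

(2, 5, 0)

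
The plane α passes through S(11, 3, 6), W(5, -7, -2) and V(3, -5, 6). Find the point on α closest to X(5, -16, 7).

SW = (-6, -10, -8), SV = (-8, -8, 0); a normal to α is SW × SV = (-64, 64, -32).
Using S: α has equation -64x + 64y - 32z = -704.
Foot = X − λn with λ = (n·X − d)/|n|² = (-1568 − (-704))/9216 = -3/32.
Foot = (5, -16, 7) − (-3/32)·(-64, 64, -32) = (-1, -10, 4).

(-1, -10, 4)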